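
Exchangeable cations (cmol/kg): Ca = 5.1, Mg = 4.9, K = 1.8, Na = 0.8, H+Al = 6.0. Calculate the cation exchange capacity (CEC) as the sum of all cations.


Step 1: CEC = Ca + Mg + K + Na + (H+Al)
Step 2: CEC = 5.1 + 4.9 + 1.8 + 0.8 + 6.0
Step 3: CEC = 18.6 cmol/kg

18.6


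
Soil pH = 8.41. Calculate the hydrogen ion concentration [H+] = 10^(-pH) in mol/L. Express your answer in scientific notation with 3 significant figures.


Step 1: [H+] = 10^(-pH)
Step 2: [H+] = 10^(-8.41)
Step 3: [H+] = 3.89e-09 mol/L

3.89e-09


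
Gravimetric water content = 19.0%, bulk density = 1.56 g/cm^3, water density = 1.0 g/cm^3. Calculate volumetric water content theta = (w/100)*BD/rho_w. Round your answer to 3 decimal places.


Step 1: theta = (w / 100) * BD / rho_w
Step 2: theta = (19.0 / 100) * 1.56 / 1.0
Step 3: theta = 0.19 * 1.56
Step 4: theta = 0.296

0.296


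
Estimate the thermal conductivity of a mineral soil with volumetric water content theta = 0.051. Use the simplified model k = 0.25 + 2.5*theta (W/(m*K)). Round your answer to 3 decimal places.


Step 1: k = 0.25 + 2.5 * theta
Step 2: k = 0.25 + 2.5 * 0.051
Step 3: k = 0.25 + 0.128
Step 4: k = 0.378 W/(m*K)

0.378


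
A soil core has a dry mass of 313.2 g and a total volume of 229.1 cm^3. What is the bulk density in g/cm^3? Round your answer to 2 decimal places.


Step 1: Identify the formula: BD = dry mass / volume
Step 2: Substitute values: BD = 313.2 / 229.1
Step 3: BD = 1.37 g/cm^3

1.37


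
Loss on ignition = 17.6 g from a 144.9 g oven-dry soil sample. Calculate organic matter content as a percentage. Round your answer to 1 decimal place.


Step 1: OM% = 100 * LOI / sample mass
Step 2: OM = 100 * 17.6 / 144.9
Step 3: OM = 12.1%

12.1


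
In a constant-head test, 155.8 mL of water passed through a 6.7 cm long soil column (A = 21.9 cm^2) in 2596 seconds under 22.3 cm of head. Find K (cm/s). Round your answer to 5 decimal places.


Step 1: K = Q * L / (A * t * h)
Step 2: Numerator = 155.8 * 6.7 = 1043.86
Step 3: Denominator = 21.9 * 2596 * 22.3 = 1267808.52
Step 4: K = 1043.86 / 1267808.52 = 0.00082 cm/s

0.00082


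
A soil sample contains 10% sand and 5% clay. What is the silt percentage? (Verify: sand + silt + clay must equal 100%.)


Step 1: sand + silt + clay = 100%
Step 2: silt = 100 - sand - clay
Step 3: silt = 100 - 10 - 5
Step 4: silt = 85%

85


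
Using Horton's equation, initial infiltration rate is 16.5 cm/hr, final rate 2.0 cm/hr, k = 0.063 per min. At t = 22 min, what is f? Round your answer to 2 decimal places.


Step 1: f = fc + (f0 - fc) * exp(-k * t)
Step 2: exp(-0.063 * 22) = 0.250074
Step 3: f = 2.0 + (16.5 - 2.0) * 0.250074
Step 4: f = 2.0 + 14.5 * 0.250074
Step 5: f = 5.63 cm/hr

5.63


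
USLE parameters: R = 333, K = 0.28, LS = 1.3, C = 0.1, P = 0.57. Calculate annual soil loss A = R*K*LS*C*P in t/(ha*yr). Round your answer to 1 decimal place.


Step 1: A = R * K * LS * C * P
Step 2: R * K = 333 * 0.28 = 93.24
Step 3: (R*K) * LS = 93.24 * 1.3 = 121.212
Step 4: * C * P = 121.212 * 0.1 * 0.57 = 6.9
Step 5: A = 6.9 t/(ha*yr)

6.9


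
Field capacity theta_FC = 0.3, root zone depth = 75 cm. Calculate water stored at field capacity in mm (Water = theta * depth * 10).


Step 1: Water (mm) = theta_FC * depth (cm) * 10
Step 2: Water = 0.3 * 75 * 10
Step 3: Water = 225.0 mm

225.0


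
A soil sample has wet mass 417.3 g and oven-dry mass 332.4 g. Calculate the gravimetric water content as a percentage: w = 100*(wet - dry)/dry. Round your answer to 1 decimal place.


Step 1: Water mass = wet - dry = 417.3 - 332.4 = 84.9 g
Step 2: w = 100 * water mass / dry mass
Step 3: w = 100 * 84.9 / 332.4 = 25.5%

25.5


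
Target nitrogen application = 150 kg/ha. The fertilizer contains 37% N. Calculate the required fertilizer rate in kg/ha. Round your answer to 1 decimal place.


Step 1: Fertilizer rate = target N / (N content / 100)
Step 2: Rate = 150 / (37 / 100)
Step 3: Rate = 150 / 0.37
Step 4: Rate = 405.4 kg/ha

405.4


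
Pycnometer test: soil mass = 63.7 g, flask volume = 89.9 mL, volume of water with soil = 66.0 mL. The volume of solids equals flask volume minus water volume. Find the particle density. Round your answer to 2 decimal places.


Step 1: Volume of solids = flask volume - water volume with soil
Step 2: V_solids = 89.9 - 66.0 = 23.9 mL
Step 3: Particle density = mass / V_solids = 63.7 / 23.9 = 2.67 g/cm^3

2.67


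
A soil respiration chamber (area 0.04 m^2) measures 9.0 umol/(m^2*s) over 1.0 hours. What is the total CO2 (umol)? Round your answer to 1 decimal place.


Step 1: Convert time to seconds: 1.0 hr * 3600 = 3600.0 s
Step 2: Total = flux * area * time_s
Step 3: Total = 9.0 * 0.04 * 3600.0
Step 4: Total = 1296.0 umol

1296.0


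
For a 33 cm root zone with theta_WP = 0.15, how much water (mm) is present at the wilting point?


Step 1: Water (mm) = theta_WP * depth * 10
Step 2: Water = 0.15 * 33 * 10
Step 3: Water = 49.5 mm

49.5


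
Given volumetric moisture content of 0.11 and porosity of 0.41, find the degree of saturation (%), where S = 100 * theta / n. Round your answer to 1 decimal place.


Step 1: S = 100 * theta_v / n
Step 2: S = 100 * 0.11 / 0.41
Step 3: S = 26.8%

26.8


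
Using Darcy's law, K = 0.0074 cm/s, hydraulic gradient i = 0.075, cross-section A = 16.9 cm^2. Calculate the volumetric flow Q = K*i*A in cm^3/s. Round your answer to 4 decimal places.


Step 1: Apply Darcy's law: Q = K * i * A
Step 2: Q = 0.0074 * 0.075 * 16.9
Step 3: Q = 0.0094 cm^3/s

0.0094


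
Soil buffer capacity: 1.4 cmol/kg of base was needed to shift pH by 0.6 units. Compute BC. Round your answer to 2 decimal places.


Step 1: BC = change in base / change in pH
Step 2: BC = 1.4 / 0.6
Step 3: BC = 2.33 cmol/(kg*pH unit)

2.33


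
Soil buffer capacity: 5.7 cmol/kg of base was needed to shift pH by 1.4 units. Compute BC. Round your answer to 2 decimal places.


Step 1: BC = change in base / change in pH
Step 2: BC = 5.7 / 1.4
Step 3: BC = 4.07 cmol/(kg*pH unit)

4.07


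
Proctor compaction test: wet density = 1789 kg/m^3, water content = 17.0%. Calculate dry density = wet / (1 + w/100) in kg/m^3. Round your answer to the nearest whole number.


Step 1: Dry density = wet density / (1 + w/100)
Step 2: Dry density = 1789 / (1 + 17.0/100)
Step 3: Dry density = 1789 / 1.17
Step 4: Dry density = 1529 kg/m^3

1529


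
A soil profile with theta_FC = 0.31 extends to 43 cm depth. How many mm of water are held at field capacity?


Step 1: Water (mm) = theta_FC * depth (cm) * 10
Step 2: Water = 0.31 * 43 * 10
Step 3: Water = 133.3 mm

133.3


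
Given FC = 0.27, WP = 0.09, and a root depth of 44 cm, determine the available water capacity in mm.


Step 1: Available water = (FC - WP) * depth * 10
Step 2: AW = (0.27 - 0.09) * 44 * 10
Step 3: AW = 0.18 * 44 * 10
Step 4: AW = 79.2 mm

79.2


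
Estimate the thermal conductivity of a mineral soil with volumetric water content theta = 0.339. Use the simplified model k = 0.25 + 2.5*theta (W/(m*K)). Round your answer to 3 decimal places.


Step 1: k = 0.25 + 2.5 * theta
Step 2: k = 0.25 + 2.5 * 0.339
Step 3: k = 0.25 + 0.848
Step 4: k = 1.098 W/(m*K)

1.098


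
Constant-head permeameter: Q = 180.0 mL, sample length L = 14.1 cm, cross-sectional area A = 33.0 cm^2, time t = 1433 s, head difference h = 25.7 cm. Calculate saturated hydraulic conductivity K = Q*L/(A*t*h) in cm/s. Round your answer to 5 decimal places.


Step 1: K = Q * L / (A * t * h)
Step 2: Numerator = 180.0 * 14.1 = 2538.0
Step 3: Denominator = 33.0 * 1433 * 25.7 = 1215327.3
Step 4: K = 2538.0 / 1215327.3 = 0.00209 cm/s

0.00209


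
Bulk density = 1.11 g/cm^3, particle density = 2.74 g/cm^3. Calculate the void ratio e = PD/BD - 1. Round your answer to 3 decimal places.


Step 1: e = PD / BD - 1
Step 2: e = 2.74 / 1.11 - 1
Step 3: e = 2.46847 - 1
Step 4: e = 1.468

1.468


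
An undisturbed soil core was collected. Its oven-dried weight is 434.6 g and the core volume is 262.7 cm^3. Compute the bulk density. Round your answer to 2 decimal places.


Step 1: Identify the formula: BD = dry mass / volume
Step 2: Substitute values: BD = 434.6 / 262.7
Step 3: BD = 1.65 g/cm^3

1.65


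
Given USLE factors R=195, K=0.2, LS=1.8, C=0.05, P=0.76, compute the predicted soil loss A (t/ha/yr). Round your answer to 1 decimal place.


Step 1: A = R * K * LS * C * P
Step 2: R * K = 195 * 0.2 = 39.0
Step 3: (R*K) * LS = 39.0 * 1.8 = 70.2
Step 4: * C * P = 70.2 * 0.05 * 0.76 = 2.7
Step 5: A = 2.7 t/(ha*yr)

2.7


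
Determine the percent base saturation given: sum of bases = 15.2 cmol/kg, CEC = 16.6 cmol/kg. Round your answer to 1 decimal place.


Step 1: BS = 100 * (sum of bases) / CEC
Step 2: BS = 100 * 15.2 / 16.6
Step 3: BS = 91.6%

91.6


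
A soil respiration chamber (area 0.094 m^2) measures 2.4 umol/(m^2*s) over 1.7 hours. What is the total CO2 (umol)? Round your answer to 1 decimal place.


Step 1: Convert time to seconds: 1.7 hr * 3600 = 6120.0 s
Step 2: Total = flux * area * time_s
Step 3: Total = 2.4 * 0.094 * 6120.0
Step 4: Total = 1380.7 umol

1380.7


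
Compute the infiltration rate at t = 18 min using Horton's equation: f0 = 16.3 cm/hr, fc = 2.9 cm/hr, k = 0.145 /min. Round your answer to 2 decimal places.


Step 1: f = fc + (f0 - fc) * exp(-k * t)
Step 2: exp(-0.145 * 18) = 0.073535
Step 3: f = 2.9 + (16.3 - 2.9) * 0.073535
Step 4: f = 2.9 + 13.4 * 0.073535
Step 5: f = 3.89 cm/hr

3.89


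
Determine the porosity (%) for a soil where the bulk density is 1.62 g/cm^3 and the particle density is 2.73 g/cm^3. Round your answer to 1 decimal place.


Step 1: Formula: n = 100 * (1 - BD / PD)
Step 2: n = 100 * (1 - 1.62 / 2.73)
Step 3: n = 100 * (1 - 0.59341)
Step 4: n = 40.7%

40.7


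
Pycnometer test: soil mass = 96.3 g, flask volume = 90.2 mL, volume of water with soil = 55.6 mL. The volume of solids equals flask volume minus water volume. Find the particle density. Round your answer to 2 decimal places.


Step 1: Volume of solids = flask volume - water volume with soil
Step 2: V_solids = 90.2 - 55.6 = 34.6 mL
Step 3: Particle density = mass / V_solids = 96.3 / 34.6 = 2.78 g/cm^3

2.78


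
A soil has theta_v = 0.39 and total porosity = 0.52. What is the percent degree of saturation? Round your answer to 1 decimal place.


Step 1: S = 100 * theta_v / n
Step 2: S = 100 * 0.39 / 0.52
Step 3: S = 75.0%

75.0


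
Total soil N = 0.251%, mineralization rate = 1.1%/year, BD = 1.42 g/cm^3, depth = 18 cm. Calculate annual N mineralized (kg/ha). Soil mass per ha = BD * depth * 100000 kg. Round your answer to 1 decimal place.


Step 1: Soil mass per ha = BD * depth * 100000 = 1.42 * 18 * 100000 = 2556000 kg
Step 2: Total N pool = soil mass * N%/100 = 2556000 * 0.251/100 = 6415.56 kg/ha
Step 3: N mineralized = N pool * rate%/100 = 6415.56 * 1.1/100 = 70.6 kg/ha/yr

70.6


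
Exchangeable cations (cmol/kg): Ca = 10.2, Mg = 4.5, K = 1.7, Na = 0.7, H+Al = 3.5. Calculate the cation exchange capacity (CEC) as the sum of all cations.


Step 1: CEC = Ca + Mg + K + Na + (H+Al)
Step 2: CEC = 10.2 + 4.5 + 1.7 + 0.7 + 3.5
Step 3: CEC = 20.6 cmol/kg

20.6


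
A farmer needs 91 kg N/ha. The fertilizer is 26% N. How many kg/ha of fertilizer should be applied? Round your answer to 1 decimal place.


Step 1: Fertilizer rate = target N / (N content / 100)
Step 2: Rate = 91 / (26 / 100)
Step 3: Rate = 91 / 0.26
Step 4: Rate = 350.0 kg/ha

350.0


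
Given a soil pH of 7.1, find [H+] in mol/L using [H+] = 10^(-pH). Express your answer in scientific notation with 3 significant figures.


Step 1: [H+] = 10^(-pH)
Step 2: [H+] = 10^(-7.1)
Step 3: [H+] = 7.94e-08 mol/L

7.94e-08


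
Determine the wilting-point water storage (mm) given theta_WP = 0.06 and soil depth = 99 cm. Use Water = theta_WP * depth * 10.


Step 1: Water (mm) = theta_WP * depth * 10
Step 2: Water = 0.06 * 99 * 10
Step 3: Water = 59.4 mm

59.4


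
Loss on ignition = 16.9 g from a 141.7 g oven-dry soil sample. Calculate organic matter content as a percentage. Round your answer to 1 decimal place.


Step 1: OM% = 100 * LOI / sample mass
Step 2: OM = 100 * 16.9 / 141.7
Step 3: OM = 11.9%

11.9


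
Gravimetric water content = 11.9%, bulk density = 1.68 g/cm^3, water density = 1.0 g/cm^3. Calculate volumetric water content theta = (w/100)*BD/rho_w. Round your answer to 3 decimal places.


Step 1: theta = (w / 100) * BD / rho_w
Step 2: theta = (11.9 / 100) * 1.68 / 1.0
Step 3: theta = 0.119 * 1.68
Step 4: theta = 0.2

0.2


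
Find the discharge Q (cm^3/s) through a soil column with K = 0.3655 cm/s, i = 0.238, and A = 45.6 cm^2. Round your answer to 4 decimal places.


Step 1: Apply Darcy's law: Q = K * i * A
Step 2: Q = 0.3655 * 0.238 * 45.6
Step 3: Q = 3.9667 cm^3/s

3.9667


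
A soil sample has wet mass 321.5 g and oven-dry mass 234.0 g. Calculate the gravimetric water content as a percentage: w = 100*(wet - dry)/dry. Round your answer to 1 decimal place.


Step 1: Water mass = wet - dry = 321.5 - 234.0 = 87.5 g
Step 2: w = 100 * water mass / dry mass
Step 3: w = 100 * 87.5 / 234.0 = 37.4%

37.4


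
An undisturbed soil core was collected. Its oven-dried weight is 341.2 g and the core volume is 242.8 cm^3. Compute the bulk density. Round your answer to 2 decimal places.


Step 1: Identify the formula: BD = dry mass / volume
Step 2: Substitute values: BD = 341.2 / 242.8
Step 3: BD = 1.41 g/cm^3

1.41


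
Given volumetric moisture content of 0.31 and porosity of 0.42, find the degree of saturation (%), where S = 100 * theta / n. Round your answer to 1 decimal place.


Step 1: S = 100 * theta_v / n
Step 2: S = 100 * 0.31 / 0.42
Step 3: S = 73.8%

73.8


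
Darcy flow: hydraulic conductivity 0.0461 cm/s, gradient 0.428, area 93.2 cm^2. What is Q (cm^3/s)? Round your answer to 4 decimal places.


Step 1: Apply Darcy's law: Q = K * i * A
Step 2: Q = 0.0461 * 0.428 * 93.2
Step 3: Q = 1.8389 cm^3/s

1.8389


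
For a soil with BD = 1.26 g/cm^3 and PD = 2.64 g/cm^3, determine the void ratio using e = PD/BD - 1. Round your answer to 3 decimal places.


Step 1: e = PD / BD - 1
Step 2: e = 2.64 / 1.26 - 1
Step 3: e = 2.09524 - 1
Step 4: e = 1.095

1.095


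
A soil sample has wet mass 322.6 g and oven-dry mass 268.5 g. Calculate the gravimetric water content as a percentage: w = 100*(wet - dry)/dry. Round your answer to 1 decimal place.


Step 1: Water mass = wet - dry = 322.6 - 268.5 = 54.1 g
Step 2: w = 100 * water mass / dry mass
Step 3: w = 100 * 54.1 / 268.5 = 20.1%

20.1


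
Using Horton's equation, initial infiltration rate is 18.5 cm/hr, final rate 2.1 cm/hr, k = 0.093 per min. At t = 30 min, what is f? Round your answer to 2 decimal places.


Step 1: f = fc + (f0 - fc) * exp(-k * t)
Step 2: exp(-0.093 * 30) = 0.061421
Step 3: f = 2.1 + (18.5 - 2.1) * 0.061421
Step 4: f = 2.1 + 16.4 * 0.061421
Step 5: f = 3.11 cm/hr

3.11


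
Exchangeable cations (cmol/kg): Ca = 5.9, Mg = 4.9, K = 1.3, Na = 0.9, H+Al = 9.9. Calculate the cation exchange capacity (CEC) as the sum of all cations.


Step 1: CEC = Ca + Mg + K + Na + (H+Al)
Step 2: CEC = 5.9 + 4.9 + 1.3 + 0.9 + 9.9
Step 3: CEC = 22.9 cmol/kg

22.9


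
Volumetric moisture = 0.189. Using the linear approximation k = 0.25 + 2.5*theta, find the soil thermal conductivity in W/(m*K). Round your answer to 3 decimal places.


Step 1: k = 0.25 + 2.5 * theta
Step 2: k = 0.25 + 2.5 * 0.189
Step 3: k = 0.25 + 0.473
Step 4: k = 0.723 W/(m*K)

0.723


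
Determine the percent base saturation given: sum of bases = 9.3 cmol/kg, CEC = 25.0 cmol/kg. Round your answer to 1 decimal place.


Step 1: BS = 100 * (sum of bases) / CEC
Step 2: BS = 100 * 9.3 / 25.0
Step 3: BS = 37.2%

37.2


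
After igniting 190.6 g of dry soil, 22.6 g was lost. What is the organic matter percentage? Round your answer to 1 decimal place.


Step 1: OM% = 100 * LOI / sample mass
Step 2: OM = 100 * 22.6 / 190.6
Step 3: OM = 11.9%

11.9


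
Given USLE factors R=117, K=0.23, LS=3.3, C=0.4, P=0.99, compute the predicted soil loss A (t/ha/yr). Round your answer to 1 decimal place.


Step 1: A = R * K * LS * C * P
Step 2: R * K = 117 * 0.23 = 26.91
Step 3: (R*K) * LS = 26.91 * 3.3 = 88.803
Step 4: * C * P = 88.803 * 0.4 * 0.99 = 35.2
Step 5: A = 35.2 t/(ha*yr)

35.2


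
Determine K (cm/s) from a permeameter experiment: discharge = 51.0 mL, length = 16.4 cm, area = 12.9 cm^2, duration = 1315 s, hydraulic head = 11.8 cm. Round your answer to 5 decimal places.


Step 1: K = Q * L / (A * t * h)
Step 2: Numerator = 51.0 * 16.4 = 836.4
Step 3: Denominator = 12.9 * 1315 * 11.8 = 200169.3
Step 4: K = 836.4 / 200169.3 = 0.00418 cm/s

0.00418


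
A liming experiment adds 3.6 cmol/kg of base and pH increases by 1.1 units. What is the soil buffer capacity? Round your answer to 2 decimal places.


Step 1: BC = change in base / change in pH
Step 2: BC = 3.6 / 1.1
Step 3: BC = 3.27 cmol/(kg*pH unit)

3.27


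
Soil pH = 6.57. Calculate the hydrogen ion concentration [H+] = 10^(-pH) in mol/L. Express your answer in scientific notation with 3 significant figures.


Step 1: [H+] = 10^(-pH)
Step 2: [H+] = 10^(-6.57)
Step 3: [H+] = 2.69e-07 mol/L

2.69e-07


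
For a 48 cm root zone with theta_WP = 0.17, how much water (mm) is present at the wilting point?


Step 1: Water (mm) = theta_WP * depth * 10
Step 2: Water = 0.17 * 48 * 10
Step 3: Water = 81.6 mm

81.6


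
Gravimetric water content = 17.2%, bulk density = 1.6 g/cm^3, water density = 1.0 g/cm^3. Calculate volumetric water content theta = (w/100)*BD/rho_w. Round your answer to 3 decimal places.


Step 1: theta = (w / 100) * BD / rho_w
Step 2: theta = (17.2 / 100) * 1.6 / 1.0
Step 3: theta = 0.172 * 1.6
Step 4: theta = 0.275

0.275


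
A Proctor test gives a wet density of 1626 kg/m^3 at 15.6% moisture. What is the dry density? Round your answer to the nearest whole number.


Step 1: Dry density = wet density / (1 + w/100)
Step 2: Dry density = 1626 / (1 + 15.6/100)
Step 3: Dry density = 1626 / 1.156
Step 4: Dry density = 1407 kg/m^3

1407


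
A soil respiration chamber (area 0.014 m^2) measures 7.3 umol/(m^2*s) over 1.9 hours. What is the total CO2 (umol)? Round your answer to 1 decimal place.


Step 1: Convert time to seconds: 1.9 hr * 3600 = 6840.0 s
Step 2: Total = flux * area * time_s
Step 3: Total = 7.3 * 0.014 * 6840.0
Step 4: Total = 699.0 umol

699.0


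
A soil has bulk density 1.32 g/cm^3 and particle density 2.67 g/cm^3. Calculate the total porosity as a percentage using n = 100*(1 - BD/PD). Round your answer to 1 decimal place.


Step 1: Formula: n = 100 * (1 - BD / PD)
Step 2: n = 100 * (1 - 1.32 / 2.67)
Step 3: n = 100 * (1 - 0.49438)
Step 4: n = 50.6%

50.6


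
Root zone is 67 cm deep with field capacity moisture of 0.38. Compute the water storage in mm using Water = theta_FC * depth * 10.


Step 1: Water (mm) = theta_FC * depth (cm) * 10
Step 2: Water = 0.38 * 67 * 10
Step 3: Water = 254.6 mm

254.6


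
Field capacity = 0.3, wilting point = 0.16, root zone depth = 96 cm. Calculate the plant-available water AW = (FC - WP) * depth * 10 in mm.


Step 1: Available water = (FC - WP) * depth * 10
Step 2: AW = (0.3 - 0.16) * 96 * 10
Step 3: AW = 0.14 * 96 * 10
Step 4: AW = 134.4 mm

134.4


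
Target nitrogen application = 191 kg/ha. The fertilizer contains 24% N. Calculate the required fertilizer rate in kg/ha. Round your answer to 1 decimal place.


Step 1: Fertilizer rate = target N / (N content / 100)
Step 2: Rate = 191 / (24 / 100)
Step 3: Rate = 191 / 0.24
Step 4: Rate = 795.8 kg/ha

795.8


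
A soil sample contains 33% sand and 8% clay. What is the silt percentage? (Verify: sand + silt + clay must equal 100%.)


Step 1: sand + silt + clay = 100%
Step 2: silt = 100 - sand - clay
Step 3: silt = 100 - 33 - 8
Step 4: silt = 59%

59


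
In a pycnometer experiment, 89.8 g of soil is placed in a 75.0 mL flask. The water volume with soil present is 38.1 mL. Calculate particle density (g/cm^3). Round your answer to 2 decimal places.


Step 1: Volume of solids = flask volume - water volume with soil
Step 2: V_solids = 75.0 - 38.1 = 36.9 mL
Step 3: Particle density = mass / V_solids = 89.8 / 36.9 = 2.43 g/cm^3

2.43


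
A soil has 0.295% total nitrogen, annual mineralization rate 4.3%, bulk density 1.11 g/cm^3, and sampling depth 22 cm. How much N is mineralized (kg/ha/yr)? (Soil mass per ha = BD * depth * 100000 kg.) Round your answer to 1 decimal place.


Step 1: Soil mass per ha = BD * depth * 100000 = 1.11 * 22 * 100000 = 2442000 kg
Step 2: Total N pool = soil mass * N%/100 = 2442000 * 0.295/100 = 7203.9 kg/ha
Step 3: N mineralized = N pool * rate%/100 = 7203.9 * 4.3/100 = 309.8 kg/ha/yr

309.8


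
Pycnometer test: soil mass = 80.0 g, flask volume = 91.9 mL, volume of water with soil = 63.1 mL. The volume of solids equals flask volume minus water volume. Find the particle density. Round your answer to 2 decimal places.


Step 1: Volume of solids = flask volume - water volume with soil
Step 2: V_solids = 91.9 - 63.1 = 28.8 mL
Step 3: Particle density = mass / V_solids = 80.0 / 28.8 = 2.78 g/cm^3

2.78


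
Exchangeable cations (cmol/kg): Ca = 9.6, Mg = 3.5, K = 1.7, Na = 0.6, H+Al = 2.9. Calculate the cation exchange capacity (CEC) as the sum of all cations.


Step 1: CEC = Ca + Mg + K + Na + (H+Al)
Step 2: CEC = 9.6 + 3.5 + 1.7 + 0.6 + 2.9
Step 3: CEC = 18.3 cmol/kg

18.3


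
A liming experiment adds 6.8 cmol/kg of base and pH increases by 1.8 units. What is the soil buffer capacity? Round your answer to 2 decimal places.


Step 1: BC = change in base / change in pH
Step 2: BC = 6.8 / 1.8
Step 3: BC = 3.78 cmol/(kg*pH unit)

3.78


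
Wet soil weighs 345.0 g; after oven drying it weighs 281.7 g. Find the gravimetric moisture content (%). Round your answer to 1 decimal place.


Step 1: Water mass = wet - dry = 345.0 - 281.7 = 63.3 g
Step 2: w = 100 * water mass / dry mass
Step 3: w = 100 * 63.3 / 281.7 = 22.5%

22.5


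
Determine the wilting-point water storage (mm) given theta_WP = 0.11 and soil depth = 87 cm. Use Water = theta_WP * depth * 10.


Step 1: Water (mm) = theta_WP * depth * 10
Step 2: Water = 0.11 * 87 * 10
Step 3: Water = 95.7 mm

95.7


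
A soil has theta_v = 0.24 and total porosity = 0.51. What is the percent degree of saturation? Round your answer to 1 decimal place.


Step 1: S = 100 * theta_v / n
Step 2: S = 100 * 0.24 / 0.51
Step 3: S = 47.1%

47.1


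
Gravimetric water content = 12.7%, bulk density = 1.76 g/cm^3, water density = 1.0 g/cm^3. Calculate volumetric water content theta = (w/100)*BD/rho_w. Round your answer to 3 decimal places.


Step 1: theta = (w / 100) * BD / rho_w
Step 2: theta = (12.7 / 100) * 1.76 / 1.0
Step 3: theta = 0.127 * 1.76
Step 4: theta = 0.224

0.224


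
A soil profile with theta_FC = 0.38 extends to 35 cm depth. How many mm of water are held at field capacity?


Step 1: Water (mm) = theta_FC * depth (cm) * 10
Step 2: Water = 0.38 * 35 * 10
Step 3: Water = 133.0 mm

133.0


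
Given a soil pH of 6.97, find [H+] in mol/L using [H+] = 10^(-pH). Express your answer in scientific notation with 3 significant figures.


Step 1: [H+] = 10^(-pH)
Step 2: [H+] = 10^(-6.97)
Step 3: [H+] = 1.07e-07 mol/L

1.07e-07


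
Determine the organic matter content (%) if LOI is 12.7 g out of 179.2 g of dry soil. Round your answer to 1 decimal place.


Step 1: OM% = 100 * LOI / sample mass
Step 2: OM = 100 * 12.7 / 179.2
Step 3: OM = 7.1%

7.1


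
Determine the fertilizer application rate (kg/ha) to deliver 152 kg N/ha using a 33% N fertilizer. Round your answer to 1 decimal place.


Step 1: Fertilizer rate = target N / (N content / 100)
Step 2: Rate = 152 / (33 / 100)
Step 3: Rate = 152 / 0.33
Step 4: Rate = 460.6 kg/ha

460.6


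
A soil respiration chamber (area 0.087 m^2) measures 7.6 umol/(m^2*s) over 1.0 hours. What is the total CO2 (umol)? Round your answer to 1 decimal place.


Step 1: Convert time to seconds: 1.0 hr * 3600 = 3600.0 s
Step 2: Total = flux * area * time_s
Step 3: Total = 7.6 * 0.087 * 3600.0
Step 4: Total = 2380.3 umol

2380.3


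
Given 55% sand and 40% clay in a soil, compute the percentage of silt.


Step 1: sand + silt + clay = 100%
Step 2: silt = 100 - sand - clay
Step 3: silt = 100 - 55 - 40
Step 4: silt = 5%

5


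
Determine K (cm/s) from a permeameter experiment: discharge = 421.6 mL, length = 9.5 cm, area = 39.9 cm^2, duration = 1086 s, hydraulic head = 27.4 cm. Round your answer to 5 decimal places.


Step 1: K = Q * L / (A * t * h)
Step 2: Numerator = 421.6 * 9.5 = 4005.2
Step 3: Denominator = 39.9 * 1086 * 27.4 = 1187280.36
Step 4: K = 4005.2 / 1187280.36 = 0.00337 cm/s

0.00337


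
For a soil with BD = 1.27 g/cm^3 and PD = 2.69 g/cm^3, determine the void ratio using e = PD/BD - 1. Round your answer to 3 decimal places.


Step 1: e = PD / BD - 1
Step 2: e = 2.69 / 1.27 - 1
Step 3: e = 2.11811 - 1
Step 4: e = 1.118

1.118


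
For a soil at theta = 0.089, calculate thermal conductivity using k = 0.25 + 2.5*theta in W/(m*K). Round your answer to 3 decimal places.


Step 1: k = 0.25 + 2.5 * theta
Step 2: k = 0.25 + 2.5 * 0.089
Step 3: k = 0.25 + 0.223
Step 4: k = 0.473 W/(m*K)

0.473


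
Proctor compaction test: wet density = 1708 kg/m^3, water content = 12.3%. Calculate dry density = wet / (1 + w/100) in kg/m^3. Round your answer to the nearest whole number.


Step 1: Dry density = wet density / (1 + w/100)
Step 2: Dry density = 1708 / (1 + 12.3/100)
Step 3: Dry density = 1708 / 1.123
Step 4: Dry density = 1521 kg/m^3

1521


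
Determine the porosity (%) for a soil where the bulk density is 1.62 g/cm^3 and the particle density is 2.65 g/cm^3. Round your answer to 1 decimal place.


Step 1: Formula: n = 100 * (1 - BD / PD)
Step 2: n = 100 * (1 - 1.62 / 2.65)
Step 3: n = 100 * (1 - 0.61132)
Step 4: n = 38.9%

38.9


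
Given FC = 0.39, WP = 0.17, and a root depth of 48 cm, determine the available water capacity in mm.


Step 1: Available water = (FC - WP) * depth * 10
Step 2: AW = (0.39 - 0.17) * 48 * 10
Step 3: AW = 0.22 * 48 * 10
Step 4: AW = 105.6 mm

105.6


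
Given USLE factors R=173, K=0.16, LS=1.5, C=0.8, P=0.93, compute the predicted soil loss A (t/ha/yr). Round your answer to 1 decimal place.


Step 1: A = R * K * LS * C * P
Step 2: R * K = 173 * 0.16 = 27.68
Step 3: (R*K) * LS = 27.68 * 1.5 = 41.52
Step 4: * C * P = 41.52 * 0.8 * 0.93 = 30.9
Step 5: A = 30.9 t/(ha*yr)

30.9


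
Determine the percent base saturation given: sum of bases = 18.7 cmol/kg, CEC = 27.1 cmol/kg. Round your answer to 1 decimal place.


Step 1: BS = 100 * (sum of bases) / CEC
Step 2: BS = 100 * 18.7 / 27.1
Step 3: BS = 69.0%

69.0


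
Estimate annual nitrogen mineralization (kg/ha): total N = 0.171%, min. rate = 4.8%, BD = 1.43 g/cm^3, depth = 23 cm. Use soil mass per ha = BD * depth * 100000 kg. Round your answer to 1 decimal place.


Step 1: Soil mass per ha = BD * depth * 100000 = 1.43 * 23 * 100000 = 3289000 kg
Step 2: Total N pool = soil mass * N%/100 = 3289000 * 0.171/100 = 5624.19 kg/ha
Step 3: N mineralized = N pool * rate%/100 = 5624.19 * 4.8/100 = 270.0 kg/ha/yr

270.0


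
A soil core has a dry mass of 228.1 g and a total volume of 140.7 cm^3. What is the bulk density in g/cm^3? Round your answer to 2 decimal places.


Step 1: Identify the formula: BD = dry mass / volume
Step 2: Substitute values: BD = 228.1 / 140.7
Step 3: BD = 1.62 g/cm^3

1.62


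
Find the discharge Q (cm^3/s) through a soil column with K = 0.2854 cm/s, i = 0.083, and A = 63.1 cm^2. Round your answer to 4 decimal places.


Step 1: Apply Darcy's law: Q = K * i * A
Step 2: Q = 0.2854 * 0.083 * 63.1
Step 3: Q = 1.4947 cm^3/s

1.4947


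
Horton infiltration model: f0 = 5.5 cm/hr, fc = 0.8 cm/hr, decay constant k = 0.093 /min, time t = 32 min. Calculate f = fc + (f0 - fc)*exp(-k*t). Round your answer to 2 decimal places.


Step 1: f = fc + (f0 - fc) * exp(-k * t)
Step 2: exp(-0.093 * 32) = 0.050996
Step 3: f = 0.8 + (5.5 - 0.8) * 0.050996
Step 4: f = 0.8 + 4.7 * 0.050996
Step 5: f = 1.04 cm/hr

1.04


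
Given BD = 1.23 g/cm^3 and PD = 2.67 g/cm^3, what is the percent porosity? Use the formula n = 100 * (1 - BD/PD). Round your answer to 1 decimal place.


Step 1: Formula: n = 100 * (1 - BD / PD)
Step 2: n = 100 * (1 - 1.23 / 2.67)
Step 3: n = 100 * (1 - 0.46067)
Step 4: n = 53.9%

53.9


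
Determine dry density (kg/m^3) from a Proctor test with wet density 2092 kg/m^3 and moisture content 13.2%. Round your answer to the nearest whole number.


Step 1: Dry density = wet density / (1 + w/100)
Step 2: Dry density = 2092 / (1 + 13.2/100)
Step 3: Dry density = 2092 / 1.132
Step 4: Dry density = 1848 kg/m^3

1848


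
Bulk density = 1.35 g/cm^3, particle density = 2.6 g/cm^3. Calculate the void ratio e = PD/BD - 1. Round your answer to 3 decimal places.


Step 1: e = PD / BD - 1
Step 2: e = 2.6 / 1.35 - 1
Step 3: e = 1.92593 - 1
Step 4: e = 0.926

0.926


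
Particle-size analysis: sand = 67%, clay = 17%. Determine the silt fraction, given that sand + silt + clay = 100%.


Step 1: sand + silt + clay = 100%
Step 2: silt = 100 - sand - clay
Step 3: silt = 100 - 67 - 17
Step 4: silt = 16%

16


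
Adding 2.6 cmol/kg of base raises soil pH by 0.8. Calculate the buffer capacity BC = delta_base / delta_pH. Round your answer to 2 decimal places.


Step 1: BC = change in base / change in pH
Step 2: BC = 2.6 / 0.8
Step 3: BC = 3.25 cmol/(kg*pH unit)

3.25


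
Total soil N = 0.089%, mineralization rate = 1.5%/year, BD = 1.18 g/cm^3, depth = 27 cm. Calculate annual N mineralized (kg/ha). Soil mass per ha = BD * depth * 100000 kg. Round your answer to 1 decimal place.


Step 1: Soil mass per ha = BD * depth * 100000 = 1.18 * 27 * 100000 = 3186000 kg
Step 2: Total N pool = soil mass * N%/100 = 3186000 * 0.089/100 = 2835.54 kg/ha
Step 3: N mineralized = N pool * rate%/100 = 2835.54 * 1.5/100 = 42.5 kg/ha/yr

42.5


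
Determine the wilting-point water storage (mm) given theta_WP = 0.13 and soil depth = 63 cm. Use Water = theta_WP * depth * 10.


Step 1: Water (mm) = theta_WP * depth * 10
Step 2: Water = 0.13 * 63 * 10
Step 3: Water = 81.9 mm

81.9


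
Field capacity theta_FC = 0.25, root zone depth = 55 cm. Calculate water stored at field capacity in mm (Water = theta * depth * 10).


Step 1: Water (mm) = theta_FC * depth (cm) * 10
Step 2: Water = 0.25 * 55 * 10
Step 3: Water = 137.5 mm

137.5


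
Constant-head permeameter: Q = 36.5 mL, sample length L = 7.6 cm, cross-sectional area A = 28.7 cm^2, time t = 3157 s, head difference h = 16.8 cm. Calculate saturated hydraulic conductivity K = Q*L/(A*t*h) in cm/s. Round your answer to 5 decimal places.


Step 1: K = Q * L / (A * t * h)
Step 2: Numerator = 36.5 * 7.6 = 277.4
Step 3: Denominator = 28.7 * 3157 * 16.8 = 1522179.12
Step 4: K = 277.4 / 1522179.12 = 0.00018 cm/s

0.00018


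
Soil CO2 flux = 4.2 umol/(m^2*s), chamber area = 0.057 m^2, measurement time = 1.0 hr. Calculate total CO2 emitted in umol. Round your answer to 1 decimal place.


Step 1: Convert time to seconds: 1.0 hr * 3600 = 3600.0 s
Step 2: Total = flux * area * time_s
Step 3: Total = 4.2 * 0.057 * 3600.0
Step 4: Total = 861.8 umol

861.8


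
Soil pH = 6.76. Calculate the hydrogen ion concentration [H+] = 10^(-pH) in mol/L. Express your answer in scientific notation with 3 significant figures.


Step 1: [H+] = 10^(-pH)
Step 2: [H+] = 10^(-6.76)
Step 3: [H+] = 1.74e-07 mol/L

1.74e-07


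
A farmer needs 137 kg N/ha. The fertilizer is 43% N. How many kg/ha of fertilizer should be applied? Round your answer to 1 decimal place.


Step 1: Fertilizer rate = target N / (N content / 100)
Step 2: Rate = 137 / (43 / 100)
Step 3: Rate = 137 / 0.43
Step 4: Rate = 318.6 kg/ha

318.6


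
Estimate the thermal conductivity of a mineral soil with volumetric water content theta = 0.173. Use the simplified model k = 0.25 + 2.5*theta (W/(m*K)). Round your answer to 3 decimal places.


Step 1: k = 0.25 + 2.5 * theta
Step 2: k = 0.25 + 2.5 * 0.173
Step 3: k = 0.25 + 0.433
Step 4: k = 0.683 W/(m*K)

0.683


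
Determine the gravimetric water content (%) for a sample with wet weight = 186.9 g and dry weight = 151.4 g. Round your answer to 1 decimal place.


Step 1: Water mass = wet - dry = 186.9 - 151.4 = 35.5 g
Step 2: w = 100 * water mass / dry mass
Step 3: w = 100 * 35.5 / 151.4 = 23.4%

23.4


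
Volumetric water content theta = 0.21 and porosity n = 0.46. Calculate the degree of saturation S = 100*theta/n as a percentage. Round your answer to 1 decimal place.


Step 1: S = 100 * theta_v / n
Step 2: S = 100 * 0.21 / 0.46
Step 3: S = 45.7%

45.7


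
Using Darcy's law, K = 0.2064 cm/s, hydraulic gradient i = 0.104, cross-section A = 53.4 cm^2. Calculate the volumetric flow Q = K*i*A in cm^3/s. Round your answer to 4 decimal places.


Step 1: Apply Darcy's law: Q = K * i * A
Step 2: Q = 0.2064 * 0.104 * 53.4
Step 3: Q = 1.1463 cm^3/s

1.1463


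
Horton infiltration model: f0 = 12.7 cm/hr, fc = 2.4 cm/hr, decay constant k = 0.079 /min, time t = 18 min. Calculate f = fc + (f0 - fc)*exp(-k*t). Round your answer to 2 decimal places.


Step 1: f = fc + (f0 - fc) * exp(-k * t)
Step 2: exp(-0.079 * 18) = 0.241231
Step 3: f = 2.4 + (12.7 - 2.4) * 0.241231
Step 4: f = 2.4 + 10.3 * 0.241231
Step 5: f = 4.88 cm/hr

4.88


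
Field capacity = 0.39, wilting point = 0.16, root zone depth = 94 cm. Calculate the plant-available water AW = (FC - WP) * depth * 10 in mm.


Step 1: Available water = (FC - WP) * depth * 10
Step 2: AW = (0.39 - 0.16) * 94 * 10
Step 3: AW = 0.23 * 94 * 10
Step 4: AW = 216.2 mm

216.2


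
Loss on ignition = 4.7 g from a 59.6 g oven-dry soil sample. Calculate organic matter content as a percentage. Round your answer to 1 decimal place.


Step 1: OM% = 100 * LOI / sample mass
Step 2: OM = 100 * 4.7 / 59.6
Step 3: OM = 7.9%

7.9


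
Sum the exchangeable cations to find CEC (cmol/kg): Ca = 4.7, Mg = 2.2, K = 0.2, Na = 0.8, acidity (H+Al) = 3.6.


Step 1: CEC = Ca + Mg + K + Na + (H+Al)
Step 2: CEC = 4.7 + 2.2 + 0.2 + 0.8 + 3.6
Step 3: CEC = 11.5 cmol/kg

11.5


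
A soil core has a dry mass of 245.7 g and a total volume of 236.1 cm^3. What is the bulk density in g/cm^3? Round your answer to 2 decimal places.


Step 1: Identify the formula: BD = dry mass / volume
Step 2: Substitute values: BD = 245.7 / 236.1
Step 3: BD = 1.04 g/cm^3

1.04


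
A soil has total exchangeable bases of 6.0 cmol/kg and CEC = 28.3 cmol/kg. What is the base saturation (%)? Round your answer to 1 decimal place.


Step 1: BS = 100 * (sum of bases) / CEC
Step 2: BS = 100 * 6.0 / 28.3
Step 3: BS = 21.2%

21.2


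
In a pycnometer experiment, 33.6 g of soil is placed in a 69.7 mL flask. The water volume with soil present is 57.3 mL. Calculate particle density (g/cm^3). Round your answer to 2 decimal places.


Step 1: Volume of solids = flask volume - water volume with soil
Step 2: V_solids = 69.7 - 57.3 = 12.4 mL
Step 3: Particle density = mass / V_solids = 33.6 / 12.4 = 2.71 g/cm^3

2.71


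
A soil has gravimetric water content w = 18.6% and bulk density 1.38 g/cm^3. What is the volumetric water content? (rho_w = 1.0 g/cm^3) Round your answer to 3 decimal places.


Step 1: theta = (w / 100) * BD / rho_w
Step 2: theta = (18.6 / 100) * 1.38 / 1.0
Step 3: theta = 0.186 * 1.38
Step 4: theta = 0.257

0.257


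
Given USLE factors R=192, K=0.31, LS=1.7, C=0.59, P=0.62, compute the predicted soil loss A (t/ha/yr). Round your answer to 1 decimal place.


Step 1: A = R * K * LS * C * P
Step 2: R * K = 192 * 0.31 = 59.52
Step 3: (R*K) * LS = 59.52 * 1.7 = 101.184
Step 4: * C * P = 101.184 * 0.59 * 0.62 = 37.0
Step 5: A = 37.0 t/(ha*yr)

37.0


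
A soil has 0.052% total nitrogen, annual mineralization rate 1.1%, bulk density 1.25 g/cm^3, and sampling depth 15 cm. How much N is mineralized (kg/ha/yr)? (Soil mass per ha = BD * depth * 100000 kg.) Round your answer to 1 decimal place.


Step 1: Soil mass per ha = BD * depth * 100000 = 1.25 * 15 * 100000 = 1875000 kg
Step 2: Total N pool = soil mass * N%/100 = 1875000 * 0.052/100 = 975.0 kg/ha
Step 3: N mineralized = N pool * rate%/100 = 975.0 * 1.1/100 = 10.7 kg/ha/yr

10.7


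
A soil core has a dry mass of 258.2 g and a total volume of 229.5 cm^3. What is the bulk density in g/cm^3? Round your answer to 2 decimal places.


Step 1: Identify the formula: BD = dry mass / volume
Step 2: Substitute values: BD = 258.2 / 229.5
Step 3: BD = 1.13 g/cm^3

1.13


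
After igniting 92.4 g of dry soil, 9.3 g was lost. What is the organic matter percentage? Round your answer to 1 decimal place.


Step 1: OM% = 100 * LOI / sample mass
Step 2: OM = 100 * 9.3 / 92.4
Step 3: OM = 10.1%

10.1


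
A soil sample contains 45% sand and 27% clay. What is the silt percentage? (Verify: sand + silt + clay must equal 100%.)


Step 1: sand + silt + clay = 100%
Step 2: silt = 100 - sand - clay
Step 3: silt = 100 - 45 - 27
Step 4: silt = 28%

28


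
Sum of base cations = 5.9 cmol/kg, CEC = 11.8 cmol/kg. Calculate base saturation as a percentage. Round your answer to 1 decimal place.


Step 1: BS = 100 * (sum of bases) / CEC
Step 2: BS = 100 * 5.9 / 11.8
Step 3: BS = 50.0%

50.0


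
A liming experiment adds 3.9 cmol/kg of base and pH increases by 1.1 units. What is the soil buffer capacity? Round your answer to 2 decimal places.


Step 1: BC = change in base / change in pH
Step 2: BC = 3.9 / 1.1
Step 3: BC = 3.55 cmol/(kg*pH unit)

3.55


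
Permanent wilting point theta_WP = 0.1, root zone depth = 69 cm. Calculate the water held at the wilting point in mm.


Step 1: Water (mm) = theta_WP * depth * 10
Step 2: Water = 0.1 * 69 * 10
Step 3: Water = 69.0 mm

69.0


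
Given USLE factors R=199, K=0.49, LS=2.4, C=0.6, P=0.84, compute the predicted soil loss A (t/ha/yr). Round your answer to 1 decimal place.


Step 1: A = R * K * LS * C * P
Step 2: R * K = 199 * 0.49 = 97.51
Step 3: (R*K) * LS = 97.51 * 2.4 = 234.024
Step 4: * C * P = 234.024 * 0.6 * 0.84 = 117.9
Step 5: A = 117.9 t/(ha*yr)

117.9


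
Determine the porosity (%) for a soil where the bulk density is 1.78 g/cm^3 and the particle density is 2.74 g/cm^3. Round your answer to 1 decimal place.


Step 1: Formula: n = 100 * (1 - BD / PD)
Step 2: n = 100 * (1 - 1.78 / 2.74)
Step 3: n = 100 * (1 - 0.64964)
Step 4: n = 35.0%

35.0


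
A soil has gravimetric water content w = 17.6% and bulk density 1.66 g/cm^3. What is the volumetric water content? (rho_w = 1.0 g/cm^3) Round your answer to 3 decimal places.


Step 1: theta = (w / 100) * BD / rho_w
Step 2: theta = (17.6 / 100) * 1.66 / 1.0
Step 3: theta = 0.176 * 1.66
Step 4: theta = 0.292

0.292


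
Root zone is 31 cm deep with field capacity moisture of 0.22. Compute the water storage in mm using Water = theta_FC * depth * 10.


Step 1: Water (mm) = theta_FC * depth (cm) * 10
Step 2: Water = 0.22 * 31 * 10
Step 3: Water = 68.2 mm

68.2


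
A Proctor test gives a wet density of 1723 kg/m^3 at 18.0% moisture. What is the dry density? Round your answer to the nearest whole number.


Step 1: Dry density = wet density / (1 + w/100)
Step 2: Dry density = 1723 / (1 + 18.0/100)
Step 3: Dry density = 1723 / 1.18
Step 4: Dry density = 1460 kg/m^3

1460


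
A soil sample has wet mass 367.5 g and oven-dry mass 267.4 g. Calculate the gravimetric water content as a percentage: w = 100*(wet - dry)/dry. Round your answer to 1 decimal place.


Step 1: Water mass = wet - dry = 367.5 - 267.4 = 100.1 g
Step 2: w = 100 * water mass / dry mass
Step 3: w = 100 * 100.1 / 267.4 = 37.4%

37.4


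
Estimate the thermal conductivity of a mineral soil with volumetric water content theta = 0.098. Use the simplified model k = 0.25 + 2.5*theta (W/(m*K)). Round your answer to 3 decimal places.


Step 1: k = 0.25 + 2.5 * theta
Step 2: k = 0.25 + 2.5 * 0.098
Step 3: k = 0.25 + 0.245
Step 4: k = 0.495 W/(m*K)

0.495
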